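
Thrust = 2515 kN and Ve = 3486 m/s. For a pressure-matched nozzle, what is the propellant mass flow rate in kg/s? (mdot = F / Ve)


mdot = F / Ve = 2515000 / 3486 = 721.5 kg/s

721.5 kg/s


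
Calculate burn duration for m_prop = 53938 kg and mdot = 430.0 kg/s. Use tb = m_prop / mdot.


tb = 53938 / 430.0 = 125.4 s

125.4 s


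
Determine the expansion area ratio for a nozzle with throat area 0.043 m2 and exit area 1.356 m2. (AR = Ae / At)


AR = 1.356 / 0.043 = 31.5

31.5


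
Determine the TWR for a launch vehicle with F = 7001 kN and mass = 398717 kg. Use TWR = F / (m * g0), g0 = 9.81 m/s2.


TWR = 7001000 / (398717 * 9.81) = 1.79

1.79


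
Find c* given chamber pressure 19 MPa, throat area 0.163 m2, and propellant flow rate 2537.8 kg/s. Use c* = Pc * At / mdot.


c* = 19e6 * 0.163 / 2537.8 = 1220 m/s

1220 m/s


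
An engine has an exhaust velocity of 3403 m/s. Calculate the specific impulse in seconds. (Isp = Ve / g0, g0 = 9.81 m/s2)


Isp = Ve / g0 = 3403 / 9.81 = 346.9 s

346.9 s


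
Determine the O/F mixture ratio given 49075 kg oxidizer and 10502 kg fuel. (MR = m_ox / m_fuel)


MR = 49075 / 10502 = 4.67

4.67


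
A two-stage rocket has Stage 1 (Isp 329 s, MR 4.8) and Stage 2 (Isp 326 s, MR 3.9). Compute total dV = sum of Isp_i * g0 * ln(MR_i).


dV1 = 329 * 9.81 * ln(4.8) = 5062.7 m/s
dV2 = 326 * 9.81 * ln(3.9) = 4352.5 m/s
Total dV = 5062.7 + 4352.5 = 9415.2 m/s ~ 9415 m/s

9415 m/s


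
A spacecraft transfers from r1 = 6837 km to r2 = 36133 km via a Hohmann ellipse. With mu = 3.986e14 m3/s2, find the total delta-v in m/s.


V1 = sqrt(mu/r1) = 7635.47 m/s
dV1 = V1*(sqrt(2*r2/(r1+r2)) - 1) = 2266.47 m/s
V2 = sqrt(mu/r2) = 3321.37 m/s
dV2 = V2*(1 - sqrt(2*r1/(r1+r2))) = 1447.74 m/s
Total dV = 3714 m/s

3714 m/s


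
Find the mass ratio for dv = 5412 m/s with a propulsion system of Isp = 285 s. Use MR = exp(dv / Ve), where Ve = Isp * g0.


Ve = 285 * 9.81 = 2795.85 m/s
MR = exp(5412 / 2795.85) = 6.929

6.929


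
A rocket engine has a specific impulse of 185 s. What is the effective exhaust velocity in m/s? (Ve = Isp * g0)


Ve = Isp * g0 = 185 * 9.81 = 1814.9 m/s

1814.9 m/s


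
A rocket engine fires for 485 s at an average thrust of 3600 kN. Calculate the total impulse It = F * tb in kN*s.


It = 3600 * 485 = 1746000 kN*s

1746000 kN*s


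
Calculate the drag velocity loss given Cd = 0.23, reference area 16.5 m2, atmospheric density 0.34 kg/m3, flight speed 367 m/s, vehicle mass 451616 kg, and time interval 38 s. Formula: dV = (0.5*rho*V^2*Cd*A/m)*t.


D = 0.5 * 0.34 * 367^2 * 0.23 * 16.5 = 86894.61 N
a = 86894.61 / 451616 = 0.1924 m/s2
dV = 0.1924 * 38 = 7.3 m/s

7.3 m/s


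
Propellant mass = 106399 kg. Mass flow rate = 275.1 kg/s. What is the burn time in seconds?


tb = 106399 / 275.1 = 386.8 s

386.8 s


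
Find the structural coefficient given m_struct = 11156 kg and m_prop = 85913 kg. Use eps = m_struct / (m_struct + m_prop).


eps = 11156 / (11156 + 85913) = 0.1149

0.1149


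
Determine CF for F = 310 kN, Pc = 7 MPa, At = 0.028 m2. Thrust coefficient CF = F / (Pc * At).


CF = 310000 / (7e6 * 0.028) = 1.58

1.58


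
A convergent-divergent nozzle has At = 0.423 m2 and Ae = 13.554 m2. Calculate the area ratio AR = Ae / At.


AR = 13.554 / 0.423 = 32.0

32.0


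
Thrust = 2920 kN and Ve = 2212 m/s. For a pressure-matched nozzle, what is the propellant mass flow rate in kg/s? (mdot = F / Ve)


mdot = F / Ve = 2920000 / 2212 = 1320.1 kg/s

1320.1 kg/s


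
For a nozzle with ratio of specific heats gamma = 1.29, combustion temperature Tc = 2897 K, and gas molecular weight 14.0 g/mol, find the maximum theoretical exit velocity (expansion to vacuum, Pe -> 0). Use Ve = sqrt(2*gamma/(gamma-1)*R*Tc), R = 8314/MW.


R = 8314 / 14.0 = 593.86 J/(kg.K)
Ve = sqrt(2 * 1.29 / (1.29 - 1) * 593.86 * 2897) = 3912 m/s

3912 m/s


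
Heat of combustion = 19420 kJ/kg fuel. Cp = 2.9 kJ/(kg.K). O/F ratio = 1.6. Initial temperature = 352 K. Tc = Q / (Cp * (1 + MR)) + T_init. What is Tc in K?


Tc = 19420 / (2.9 * (1 + 1.6)) + 352 = 2928 K

2928 K


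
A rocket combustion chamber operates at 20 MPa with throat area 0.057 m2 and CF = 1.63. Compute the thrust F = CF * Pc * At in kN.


F = 1.63 * 20e6 * 0.057 = 1.8582e+06 N = 1858.2 kN

1858.2 kN


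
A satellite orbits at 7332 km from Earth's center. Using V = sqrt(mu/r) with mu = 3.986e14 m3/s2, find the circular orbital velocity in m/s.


V = sqrt(3.986e14 / 7332000) = 7373 m/s

7373 m/s


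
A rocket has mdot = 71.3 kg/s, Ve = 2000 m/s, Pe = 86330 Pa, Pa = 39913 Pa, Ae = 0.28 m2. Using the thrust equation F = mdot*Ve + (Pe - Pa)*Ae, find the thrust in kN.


F = 71.3 * 2000 + (86330 - 39913) * 0.28 = 155597.0 N = 155.6 kN

155.6 kN


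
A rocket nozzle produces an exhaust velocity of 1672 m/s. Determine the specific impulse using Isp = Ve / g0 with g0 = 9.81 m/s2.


Isp = Ve / g0 = 1672 / 9.81 = 170.4 s

170.4 s


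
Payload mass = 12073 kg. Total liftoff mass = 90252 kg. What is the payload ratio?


PR = 12073 / 90252 = 0.1338

0.1338


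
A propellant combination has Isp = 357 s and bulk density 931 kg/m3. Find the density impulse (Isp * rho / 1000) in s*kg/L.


rho*Isp = 357 * 931 / 1000 = 332 s*kg/L

332 s*kg/L


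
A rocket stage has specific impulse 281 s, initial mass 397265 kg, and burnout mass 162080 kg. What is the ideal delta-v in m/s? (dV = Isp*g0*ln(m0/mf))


Ve = 281 * 9.81 = 2756.61 m/s
dV = 2756.61 * ln(397265/162080) = 2471 m/s

2471 m/s


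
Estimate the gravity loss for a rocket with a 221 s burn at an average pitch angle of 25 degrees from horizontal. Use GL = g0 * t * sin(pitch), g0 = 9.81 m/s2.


GL = 9.81 * 221 * sin(25 deg) = 916 m/s

916 m/s


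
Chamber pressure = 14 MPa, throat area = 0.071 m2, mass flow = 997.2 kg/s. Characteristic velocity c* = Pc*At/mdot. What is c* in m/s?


c* = 14e6 * 0.071 / 997.2 = 997 m/s

997 m/s


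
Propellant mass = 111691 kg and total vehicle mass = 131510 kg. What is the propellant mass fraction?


PMF = 111691 / 131510 = 0.849

0.849


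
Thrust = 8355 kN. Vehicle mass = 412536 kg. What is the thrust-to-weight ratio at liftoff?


TWR = 8355000 / (412536 * 9.81) = 2.06

2.06


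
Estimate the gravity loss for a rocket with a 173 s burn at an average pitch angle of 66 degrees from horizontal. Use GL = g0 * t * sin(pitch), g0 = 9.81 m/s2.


GL = 9.81 * 173 * sin(66 deg) = 1550 m/s

1550 m/s


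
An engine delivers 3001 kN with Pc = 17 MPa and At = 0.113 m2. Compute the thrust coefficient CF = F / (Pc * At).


CF = 3001000 / (17e6 * 0.113) = 1.56

1.56


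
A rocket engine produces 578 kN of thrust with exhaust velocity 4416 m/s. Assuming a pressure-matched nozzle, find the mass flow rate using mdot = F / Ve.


mdot = F / Ve = 578000 / 4416 = 130.9 kg/s

130.9 kg/s


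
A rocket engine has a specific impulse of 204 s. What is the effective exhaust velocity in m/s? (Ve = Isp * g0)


Ve = Isp * g0 = 204 * 9.81 = 2001.2 m/s

2001.2 m/s


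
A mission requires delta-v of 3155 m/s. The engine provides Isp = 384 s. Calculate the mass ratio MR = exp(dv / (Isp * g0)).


Ve = 384 * 9.81 = 3767.04 m/s
MR = exp(3155 / 3767.04) = 2.311

2.311


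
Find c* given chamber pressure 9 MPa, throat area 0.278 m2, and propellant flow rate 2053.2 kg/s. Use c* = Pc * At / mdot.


c* = 9e6 * 0.278 / 2053.2 = 1219 m/s

1219 m/s


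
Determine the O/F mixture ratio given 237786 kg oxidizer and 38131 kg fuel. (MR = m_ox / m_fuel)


MR = 237786 / 38131 = 6.24

6.24


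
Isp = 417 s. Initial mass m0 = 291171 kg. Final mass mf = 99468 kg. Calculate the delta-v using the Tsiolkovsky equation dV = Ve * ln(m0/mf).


Ve = 417 * 9.81 = 4090.77 m/s
dV = 4090.77 * ln(291171/99468) = 4394 m/s

4394 m/s


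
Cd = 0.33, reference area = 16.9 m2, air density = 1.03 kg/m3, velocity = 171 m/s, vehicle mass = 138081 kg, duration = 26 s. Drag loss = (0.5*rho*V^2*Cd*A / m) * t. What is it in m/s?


D = 0.5 * 1.03 * 171^2 * 0.33 * 16.9 = 83984.68 N
a = 83984.68 / 138081 = 0.6082 m/s2
dV = 0.6082 * 26 = 15.8 m/s

15.8 m/s


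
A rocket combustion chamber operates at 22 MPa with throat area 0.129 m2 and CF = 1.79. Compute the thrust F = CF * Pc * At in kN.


F = 1.79 * 22e6 * 0.129 = 5.0800e+06 N = 5080.0 kN

5080.0 kN


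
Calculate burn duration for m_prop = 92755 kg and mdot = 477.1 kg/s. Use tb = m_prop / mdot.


tb = 92755 / 477.1 = 194.4 s

194.4 s


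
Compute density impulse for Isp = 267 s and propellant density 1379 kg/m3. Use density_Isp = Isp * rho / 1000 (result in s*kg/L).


rho*Isp = 267 * 1379 / 1000 = 368 s*kg/L

368 s*kg/L


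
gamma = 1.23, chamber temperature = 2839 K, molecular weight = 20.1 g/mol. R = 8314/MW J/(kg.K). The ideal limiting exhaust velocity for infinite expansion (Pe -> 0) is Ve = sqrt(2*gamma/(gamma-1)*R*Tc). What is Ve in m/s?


R = 8314 / 20.1 = 413.63 J/(kg.K)
Ve = sqrt(2 * 1.23 / (1.23 - 1) * 413.63 * 2839) = 3544 m/s

3544 m/s


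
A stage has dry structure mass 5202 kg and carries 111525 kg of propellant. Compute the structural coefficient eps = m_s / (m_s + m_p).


eps = 5202 / (5202 + 111525) = 0.0446

0.0446


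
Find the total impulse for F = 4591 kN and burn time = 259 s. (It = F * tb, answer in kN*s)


It = 4591 * 259 = 1189069 kN*s

1189069 kN*s


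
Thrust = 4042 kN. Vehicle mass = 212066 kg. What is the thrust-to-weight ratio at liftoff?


TWR = 4042000 / (212066 * 9.81) = 1.94

1.94


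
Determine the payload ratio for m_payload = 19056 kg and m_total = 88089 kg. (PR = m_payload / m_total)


PR = 19056 / 88089 = 0.2163

0.2163


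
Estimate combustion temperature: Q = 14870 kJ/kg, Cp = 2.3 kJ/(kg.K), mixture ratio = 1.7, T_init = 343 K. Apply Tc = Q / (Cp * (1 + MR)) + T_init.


Tc = 14870 / (2.3 * (1 + 1.7)) + 343 = 2738 K

2738 K


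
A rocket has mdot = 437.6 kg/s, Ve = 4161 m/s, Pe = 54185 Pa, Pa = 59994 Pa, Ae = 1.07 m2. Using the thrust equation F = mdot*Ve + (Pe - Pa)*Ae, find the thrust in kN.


F = 437.6 * 4161 + (54185 - 59994) * 1.07 = 1.8146e+06 N = 1814.6 kN

1814.6 kN


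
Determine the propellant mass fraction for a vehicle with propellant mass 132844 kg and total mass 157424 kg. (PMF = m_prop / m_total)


PMF = 132844 / 157424 = 0.844

0.844


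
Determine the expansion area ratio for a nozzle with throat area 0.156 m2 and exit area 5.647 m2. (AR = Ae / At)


AR = 5.647 / 0.156 = 36.2

36.2


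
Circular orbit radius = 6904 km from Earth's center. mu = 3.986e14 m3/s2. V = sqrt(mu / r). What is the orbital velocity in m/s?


V = sqrt(3.986e14 / 6904000) = 7598 m/s

7598 m/s


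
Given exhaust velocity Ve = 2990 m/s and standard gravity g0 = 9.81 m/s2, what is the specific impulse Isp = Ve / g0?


Isp = Ve / g0 = 2990 / 9.81 = 304.8 s

304.8 s


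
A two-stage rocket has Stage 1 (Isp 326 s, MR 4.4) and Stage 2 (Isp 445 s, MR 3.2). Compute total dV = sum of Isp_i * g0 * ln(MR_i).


dV1 = 326 * 9.81 * ln(4.4) = 4738.3 m/s
dV2 = 445 * 9.81 * ln(3.2) = 5077.7 m/s
Total dV = 4738.3 + 5077.7 = 9816.0 m/s ~ 9816 m/s

9816 m/s


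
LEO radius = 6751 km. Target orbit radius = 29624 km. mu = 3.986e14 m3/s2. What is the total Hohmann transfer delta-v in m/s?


V1 = sqrt(mu/r1) = 7683.95 m/s
dV1 = V1*(sqrt(2*r2/(r1+r2)) - 1) = 2122.68 m/s
V2 = sqrt(mu/r2) = 3668.15 m/s
dV2 = V2*(1 - sqrt(2*r1/(r1+r2))) = 1433.32 m/s
Total dV = 3556 m/s

3556 m/s


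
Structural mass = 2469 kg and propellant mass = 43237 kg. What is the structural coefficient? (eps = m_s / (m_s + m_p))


eps = 2469 / (2469 + 43237) = 0.054

0.054


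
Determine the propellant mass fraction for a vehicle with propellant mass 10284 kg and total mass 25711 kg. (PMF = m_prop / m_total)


PMF = 10284 / 25711 = 0.4

0.4


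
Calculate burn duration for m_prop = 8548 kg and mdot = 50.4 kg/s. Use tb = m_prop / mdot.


tb = 8548 / 50.4 = 169.6 s

169.6 s


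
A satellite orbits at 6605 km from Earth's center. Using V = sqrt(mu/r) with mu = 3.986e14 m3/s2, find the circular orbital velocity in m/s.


V = sqrt(3.986e14 / 6605000) = 7768 m/s

7768 m/s


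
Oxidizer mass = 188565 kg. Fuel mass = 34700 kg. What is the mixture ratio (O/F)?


MR = 188565 / 34700 = 5.43

5.43


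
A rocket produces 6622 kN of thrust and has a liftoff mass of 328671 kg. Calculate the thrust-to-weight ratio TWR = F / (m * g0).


TWR = 6622000 / (328671 * 9.81) = 2.05

2.05


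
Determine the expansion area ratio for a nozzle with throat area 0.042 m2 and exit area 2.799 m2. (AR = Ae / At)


AR = 2.799 / 0.042 = 66.6

66.6


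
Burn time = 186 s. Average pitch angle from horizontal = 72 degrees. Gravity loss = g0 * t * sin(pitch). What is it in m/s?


GL = 9.81 * 186 * sin(72 deg) = 1735 m/s

1735 m/s


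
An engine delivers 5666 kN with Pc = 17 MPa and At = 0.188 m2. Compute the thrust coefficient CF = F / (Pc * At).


CF = 5666000 / (17e6 * 0.188) = 1.77

1.77


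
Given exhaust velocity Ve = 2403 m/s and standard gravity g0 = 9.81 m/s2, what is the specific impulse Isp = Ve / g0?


Isp = Ve / g0 = 2403 / 9.81 = 245.0 s

245.0 s


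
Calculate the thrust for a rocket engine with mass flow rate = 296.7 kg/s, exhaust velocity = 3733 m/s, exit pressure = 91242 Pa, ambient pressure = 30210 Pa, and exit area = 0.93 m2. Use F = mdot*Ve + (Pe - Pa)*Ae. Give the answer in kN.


F = 296.7 * 3733 + (91242 - 30210) * 0.93 = 1.1643e+06 N = 1164.3 kN

1164.3 kN


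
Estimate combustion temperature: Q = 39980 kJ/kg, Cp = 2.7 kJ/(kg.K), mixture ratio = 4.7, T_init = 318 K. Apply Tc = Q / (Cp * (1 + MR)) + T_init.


Tc = 39980 / (2.7 * (1 + 4.7)) + 318 = 2916 K

2916 K


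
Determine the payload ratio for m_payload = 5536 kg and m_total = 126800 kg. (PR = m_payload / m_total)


PR = 5536 / 126800 = 0.0437

0.0437


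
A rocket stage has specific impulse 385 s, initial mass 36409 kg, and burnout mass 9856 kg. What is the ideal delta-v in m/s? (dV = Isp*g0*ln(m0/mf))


Ve = 385 * 9.81 = 3776.85 m/s
dV = 3776.85 * ln(36409/9856) = 4935 m/s

4935 m/s


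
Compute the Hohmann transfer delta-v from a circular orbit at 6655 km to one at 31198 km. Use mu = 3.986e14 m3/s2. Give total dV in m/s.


V1 = sqrt(mu/r1) = 7739.17 m/s
dV1 = V1*(sqrt(2*r2/(r1+r2)) - 1) = 2197.08 m/s
V2 = sqrt(mu/r2) = 3574.42 m/s
dV2 = V2*(1 - sqrt(2*r1/(r1+r2))) = 1454.87 m/s
Total dV = 3652 m/s

3652 m/s


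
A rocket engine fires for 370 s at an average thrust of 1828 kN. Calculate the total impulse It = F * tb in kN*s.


It = 1828 * 370 = 676360 kN*s

676360 kN*s


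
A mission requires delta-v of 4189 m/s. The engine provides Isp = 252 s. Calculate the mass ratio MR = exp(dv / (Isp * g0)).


Ve = 252 * 9.81 = 2472.12 m/s
MR = exp(4189 / 2472.12) = 5.444

5.444


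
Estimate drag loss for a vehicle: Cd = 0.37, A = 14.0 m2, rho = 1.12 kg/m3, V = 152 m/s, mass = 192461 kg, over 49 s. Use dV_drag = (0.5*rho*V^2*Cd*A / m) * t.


D = 0.5 * 1.12 * 152^2 * 0.37 * 14.0 = 67020.08 N
a = 67020.08 / 192461 = 0.3482 m/s2
dV = 0.3482 * 49 = 17.1 m/s

17.1 m/s


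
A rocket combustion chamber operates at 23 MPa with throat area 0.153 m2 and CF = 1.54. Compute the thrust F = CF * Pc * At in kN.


F = 1.54 * 23e6 * 0.153 = 5.4193e+06 N = 5419.3 kN

5419.3 kN


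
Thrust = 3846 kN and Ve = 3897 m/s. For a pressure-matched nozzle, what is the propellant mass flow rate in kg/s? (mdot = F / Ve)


mdot = F / Ve = 3846000 / 3897 = 986.9 kg/s

986.9 kg/s


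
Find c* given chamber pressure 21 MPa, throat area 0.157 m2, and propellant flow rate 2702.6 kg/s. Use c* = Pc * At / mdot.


c* = 21e6 * 0.157 / 2702.6 = 1220 m/s

1220 m/s


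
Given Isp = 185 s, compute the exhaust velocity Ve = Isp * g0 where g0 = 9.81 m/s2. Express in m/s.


Ve = Isp * g0 = 185 * 9.81 = 1814.9 m/s

1814.9 m/s


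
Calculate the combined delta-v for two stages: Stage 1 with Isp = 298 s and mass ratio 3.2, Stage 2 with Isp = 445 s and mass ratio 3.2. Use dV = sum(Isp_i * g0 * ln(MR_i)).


dV1 = 298 * 9.81 * ln(3.2) = 3400.3 m/s
dV2 = 445 * 9.81 * ln(3.2) = 5077.7 m/s
Total dV = 3400.3 + 5077.7 = 8478.0 m/s ~ 8478 m/s

8478 m/s


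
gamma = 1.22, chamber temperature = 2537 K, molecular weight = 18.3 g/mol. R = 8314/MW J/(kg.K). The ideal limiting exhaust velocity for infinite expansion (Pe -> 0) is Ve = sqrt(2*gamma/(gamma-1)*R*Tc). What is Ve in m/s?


R = 8314 / 18.3 = 454.32 J/(kg.K)
Ve = sqrt(2 * 1.22 / (1.22 - 1) * 454.32 * 2537) = 3575 m/s

3575 m/s


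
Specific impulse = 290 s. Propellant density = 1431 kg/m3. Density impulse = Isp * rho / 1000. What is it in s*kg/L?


rho*Isp = 290 * 1431 / 1000 = 415 s*kg/L

415 s*kg/L


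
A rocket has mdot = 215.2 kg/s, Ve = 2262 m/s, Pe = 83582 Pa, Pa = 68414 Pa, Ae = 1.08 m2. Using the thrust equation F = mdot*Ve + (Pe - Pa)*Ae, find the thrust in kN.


F = 215.2 * 2262 + (83582 - 68414) * 1.08 = 503164.0 N = 503.2 kN

503.2 kN


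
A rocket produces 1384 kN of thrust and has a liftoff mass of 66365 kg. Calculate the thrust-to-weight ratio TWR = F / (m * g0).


TWR = 1384000 / (66365 * 9.81) = 2.13

2.13


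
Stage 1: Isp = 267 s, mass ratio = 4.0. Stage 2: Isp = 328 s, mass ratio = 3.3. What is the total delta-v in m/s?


dV1 = 267 * 9.81 * ln(4.0) = 3631.1 m/s
dV2 = 328 * 9.81 * ln(3.3) = 3841.7 m/s
Total dV = 3631.1 + 3841.7 = 7472.8 m/s ~ 7473 m/s

7473 m/s


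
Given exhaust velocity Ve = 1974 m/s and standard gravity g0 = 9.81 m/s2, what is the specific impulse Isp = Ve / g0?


Isp = Ve / g0 = 1974 / 9.81 = 201.2 s

201.2 s


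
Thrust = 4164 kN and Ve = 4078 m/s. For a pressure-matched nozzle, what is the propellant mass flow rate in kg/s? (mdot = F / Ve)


mdot = F / Ve = 4164000 / 4078 = 1021.1 kg/s

1021.1 kg/s


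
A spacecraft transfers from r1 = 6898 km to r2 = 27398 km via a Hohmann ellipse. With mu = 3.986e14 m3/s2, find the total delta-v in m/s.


V1 = sqrt(mu/r1) = 7601.64 m/s
dV1 = V1*(sqrt(2*r2/(r1+r2)) - 1) = 2006.96 m/s
V2 = sqrt(mu/r2) = 3814.25 m/s
dV2 = V2*(1 - sqrt(2*r1/(r1+r2))) = 1395.09 m/s
Total dV = 3402 m/s

3402 m/s


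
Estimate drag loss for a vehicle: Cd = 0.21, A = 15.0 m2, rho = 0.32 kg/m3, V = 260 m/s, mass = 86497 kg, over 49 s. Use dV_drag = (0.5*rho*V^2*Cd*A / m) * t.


D = 0.5 * 0.32 * 260^2 * 0.21 * 15.0 = 34070.4 N
a = 34070.4 / 86497 = 0.3939 m/s2
dV = 0.3939 * 49 = 19.3 m/s

19.3 m/s


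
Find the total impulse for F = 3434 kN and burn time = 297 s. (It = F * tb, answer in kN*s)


It = 3434 * 297 = 1019898 kN*s

1019898 kN*s


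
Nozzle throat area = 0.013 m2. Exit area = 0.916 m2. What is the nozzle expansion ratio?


AR = 0.916 / 0.013 = 70.5

70.5


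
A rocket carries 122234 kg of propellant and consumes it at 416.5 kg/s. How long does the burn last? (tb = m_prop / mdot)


tb = 122234 / 416.5 = 293.5 s

293.5 s


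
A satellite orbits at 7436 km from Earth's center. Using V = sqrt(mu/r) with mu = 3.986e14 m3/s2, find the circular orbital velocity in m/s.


V = sqrt(3.986e14 / 7436000) = 7321 m/s

7321 m/s


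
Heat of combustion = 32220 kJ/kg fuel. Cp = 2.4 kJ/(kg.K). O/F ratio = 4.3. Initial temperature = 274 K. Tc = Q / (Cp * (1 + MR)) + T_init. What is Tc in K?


Tc = 32220 / (2.4 * (1 + 4.3)) + 274 = 2807 K

2807 K


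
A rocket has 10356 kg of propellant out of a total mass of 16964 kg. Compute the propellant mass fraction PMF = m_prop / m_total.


PMF = 10356 / 16964 = 0.61

0.61


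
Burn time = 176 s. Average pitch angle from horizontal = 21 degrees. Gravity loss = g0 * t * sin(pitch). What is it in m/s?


GL = 9.81 * 176 * sin(21 deg) = 619 m/s

619 m/s


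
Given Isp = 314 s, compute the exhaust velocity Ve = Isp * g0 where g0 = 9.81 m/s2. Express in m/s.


Ve = Isp * g0 = 314 * 9.81 = 3080.3 m/s

3080.3 m/s


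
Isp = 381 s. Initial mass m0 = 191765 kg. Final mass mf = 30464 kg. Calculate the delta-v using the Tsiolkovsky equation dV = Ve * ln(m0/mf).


Ve = 381 * 9.81 = 3737.61 m/s
dV = 3737.61 * ln(191765/30464) = 6876 m/s

6876 m/s


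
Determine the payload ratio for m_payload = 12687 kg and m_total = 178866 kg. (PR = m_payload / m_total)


PR = 12687 / 178866 = 0.0709

0.0709


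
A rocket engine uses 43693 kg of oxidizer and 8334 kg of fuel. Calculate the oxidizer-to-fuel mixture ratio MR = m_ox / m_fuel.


MR = 43693 / 8334 = 5.24

5.24


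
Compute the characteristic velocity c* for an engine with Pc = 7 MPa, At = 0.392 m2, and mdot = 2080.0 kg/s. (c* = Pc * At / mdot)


c* = 7e6 * 0.392 / 2080.0 = 1319 m/s

1319 m/s


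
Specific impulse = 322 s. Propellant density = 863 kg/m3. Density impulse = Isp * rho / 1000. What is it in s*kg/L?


rho*Isp = 322 * 863 / 1000 = 278 s*kg/L

278 s*kg/L


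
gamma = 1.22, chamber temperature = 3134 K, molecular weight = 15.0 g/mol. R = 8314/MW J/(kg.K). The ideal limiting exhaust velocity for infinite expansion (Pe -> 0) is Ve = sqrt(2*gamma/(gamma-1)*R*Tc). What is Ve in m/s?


R = 8314 / 15.0 = 554.27 J/(kg.K)
Ve = sqrt(2 * 1.22 / (1.22 - 1) * 554.27 * 3134) = 4389 m/s

4389 m/s


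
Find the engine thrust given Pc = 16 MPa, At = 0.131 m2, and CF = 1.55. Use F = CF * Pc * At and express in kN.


F = 1.55 * 16e6 * 0.131 = 3.2488e+06 N = 3248.8 kN

3248.8 kN


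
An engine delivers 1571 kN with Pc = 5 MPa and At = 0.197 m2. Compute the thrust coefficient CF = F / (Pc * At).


CF = 1571000 / (5e6 * 0.197) = 1.59

1.59


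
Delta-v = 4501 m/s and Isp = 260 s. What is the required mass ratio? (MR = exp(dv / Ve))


Ve = 260 * 9.81 = 2550.6 m/s
MR = exp(4501 / 2550.6) = 5.84

5.84


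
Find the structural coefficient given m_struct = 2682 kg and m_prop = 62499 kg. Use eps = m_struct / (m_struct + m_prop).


eps = 2682 / (2682 + 62499) = 0.0411

0.0411


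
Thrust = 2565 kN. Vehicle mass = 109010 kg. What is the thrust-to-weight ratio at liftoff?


TWR = 2565000 / (109010 * 9.81) = 2.4

2.4


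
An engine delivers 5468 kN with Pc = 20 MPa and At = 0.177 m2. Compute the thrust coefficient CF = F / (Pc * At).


CF = 5468000 / (20e6 * 0.177) = 1.54

1.54


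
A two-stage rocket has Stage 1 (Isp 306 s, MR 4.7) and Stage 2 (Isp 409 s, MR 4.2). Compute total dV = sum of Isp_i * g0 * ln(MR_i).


dV1 = 306 * 9.81 * ln(4.7) = 4645.6 m/s
dV2 = 409 * 9.81 * ln(4.2) = 5758.0 m/s
Total dV = 4645.6 + 5758.0 = 10403.6 m/s ~ 10404 m/s

10404 m/s


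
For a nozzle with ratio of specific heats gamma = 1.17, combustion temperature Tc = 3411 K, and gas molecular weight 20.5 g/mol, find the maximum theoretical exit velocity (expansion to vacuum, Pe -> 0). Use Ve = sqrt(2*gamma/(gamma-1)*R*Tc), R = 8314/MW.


R = 8314 / 20.5 = 405.56 J/(kg.K)
Ve = sqrt(2 * 1.17 / (1.17 - 1) * 405.56 * 3411) = 4364 m/s

4364 m/s


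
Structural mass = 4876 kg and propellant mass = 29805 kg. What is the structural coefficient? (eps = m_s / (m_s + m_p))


eps = 4876 / (4876 + 29805) = 0.1406

0.1406


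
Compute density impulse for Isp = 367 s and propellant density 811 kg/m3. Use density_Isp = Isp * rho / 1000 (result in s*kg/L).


rho*Isp = 367 * 811 / 1000 = 298 s*kg/L

298 s*kg/L


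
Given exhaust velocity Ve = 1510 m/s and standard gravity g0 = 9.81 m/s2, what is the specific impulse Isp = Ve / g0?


Isp = Ve / g0 = 1510 / 9.81 = 153.9 s

153.9 s


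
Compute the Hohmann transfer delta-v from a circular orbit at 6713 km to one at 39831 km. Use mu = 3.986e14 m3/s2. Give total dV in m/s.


V1 = sqrt(mu/r1) = 7705.67 m/s
dV1 = V1*(sqrt(2*r2/(r1+r2)) - 1) = 2375.34 m/s
V2 = sqrt(mu/r2) = 3163.43 m/s
dV2 = V2*(1 - sqrt(2*r1/(r1+r2))) = 1464.4 m/s
Total dV = 3840 m/s

3840 m/s


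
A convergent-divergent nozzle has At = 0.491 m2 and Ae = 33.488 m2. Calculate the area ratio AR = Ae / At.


AR = 33.488 / 0.491 = 68.2

68.2


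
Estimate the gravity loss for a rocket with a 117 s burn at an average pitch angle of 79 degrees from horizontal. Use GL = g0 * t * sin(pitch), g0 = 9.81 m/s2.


GL = 9.81 * 117 * sin(79 deg) = 1127 m/s

1127 m/s


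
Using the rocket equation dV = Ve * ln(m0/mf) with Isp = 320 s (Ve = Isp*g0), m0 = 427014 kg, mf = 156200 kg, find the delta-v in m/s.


Ve = 320 * 9.81 = 3139.2 m/s
dV = 3139.2 * ln(427014/156200) = 3157 m/s

3157 m/s


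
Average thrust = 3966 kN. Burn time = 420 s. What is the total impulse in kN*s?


It = 3966 * 420 = 1665720 kN*s

1665720 kN*s


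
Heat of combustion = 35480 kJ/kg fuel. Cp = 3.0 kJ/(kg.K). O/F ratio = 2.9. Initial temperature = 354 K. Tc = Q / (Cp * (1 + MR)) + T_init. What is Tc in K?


Tc = 35480 / (3.0 * (1 + 2.9)) + 354 = 3386 K

3386 K


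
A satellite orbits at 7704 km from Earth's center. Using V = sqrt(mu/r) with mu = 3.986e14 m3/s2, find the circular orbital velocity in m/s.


V = sqrt(3.986e14 / 7704000) = 7193 m/s

7193 m/s


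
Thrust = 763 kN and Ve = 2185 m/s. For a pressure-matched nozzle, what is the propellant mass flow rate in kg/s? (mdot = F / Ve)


mdot = F / Ve = 763000 / 2185 = 349.2 kg/s

349.2 kg/s


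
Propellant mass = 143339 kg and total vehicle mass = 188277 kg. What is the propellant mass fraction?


PMF = 143339 / 188277 = 0.761

0.761


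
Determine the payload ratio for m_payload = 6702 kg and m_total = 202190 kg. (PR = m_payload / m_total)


PR = 6702 / 202190 = 0.0331

0.0331


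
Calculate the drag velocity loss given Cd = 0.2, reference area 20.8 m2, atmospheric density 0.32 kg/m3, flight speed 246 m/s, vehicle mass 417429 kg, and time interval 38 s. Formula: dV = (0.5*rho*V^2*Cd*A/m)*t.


D = 0.5 * 0.32 * 246^2 * 0.2 * 20.8 = 40279.45 N
a = 40279.45 / 417429 = 0.0965 m/s2
dV = 0.0965 * 38 = 3.7 m/s

3.7 m/s


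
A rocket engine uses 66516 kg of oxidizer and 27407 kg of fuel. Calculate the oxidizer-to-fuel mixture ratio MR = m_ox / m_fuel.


MR = 66516 / 27407 = 2.43

2.43


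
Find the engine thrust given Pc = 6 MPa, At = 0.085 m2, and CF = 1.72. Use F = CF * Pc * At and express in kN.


F = 1.72 * 6e6 * 0.085 = 877200.0 N = 877.2 kN

877.2 kN


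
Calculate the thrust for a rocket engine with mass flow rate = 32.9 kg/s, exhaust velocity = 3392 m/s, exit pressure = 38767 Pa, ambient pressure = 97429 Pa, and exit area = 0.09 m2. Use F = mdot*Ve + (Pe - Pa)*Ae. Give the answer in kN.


F = 32.9 * 3392 + (38767 - 97429) * 0.09 = 106317.0 N = 106.3 kN

106.3 kN


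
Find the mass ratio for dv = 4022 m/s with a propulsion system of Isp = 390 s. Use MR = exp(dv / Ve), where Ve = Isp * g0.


Ve = 390 * 9.81 = 3825.9 m/s
MR = exp(4022 / 3825.9) = 2.861

2.861


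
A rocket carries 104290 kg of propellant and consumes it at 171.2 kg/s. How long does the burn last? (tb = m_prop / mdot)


tb = 104290 / 171.2 = 609.2 s

609.2 s


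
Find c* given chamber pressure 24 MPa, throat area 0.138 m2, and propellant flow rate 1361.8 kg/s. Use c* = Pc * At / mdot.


c* = 24e6 * 0.138 / 1361.8 = 2432 m/s

2432 m/s


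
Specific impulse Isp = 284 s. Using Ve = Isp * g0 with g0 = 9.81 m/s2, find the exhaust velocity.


Ve = Isp * g0 = 284 * 9.81 = 2786.0 m/s

2786.0 m/s


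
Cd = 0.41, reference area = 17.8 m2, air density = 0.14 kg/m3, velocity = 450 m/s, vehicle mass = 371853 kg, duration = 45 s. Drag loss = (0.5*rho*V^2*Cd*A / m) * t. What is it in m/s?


D = 0.5 * 0.14 * 450^2 * 0.41 * 17.8 = 103449.15 N
a = 103449.15 / 371853 = 0.2782 m/s2
dV = 0.2782 * 45 = 12.5 m/s

12.5 m/s


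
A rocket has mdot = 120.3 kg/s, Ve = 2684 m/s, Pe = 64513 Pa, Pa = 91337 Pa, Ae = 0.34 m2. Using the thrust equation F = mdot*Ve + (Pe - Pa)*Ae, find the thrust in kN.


F = 120.3 * 2684 + (64513 - 91337) * 0.34 = 313765.0 N = 313.8 kN

313.8 kN


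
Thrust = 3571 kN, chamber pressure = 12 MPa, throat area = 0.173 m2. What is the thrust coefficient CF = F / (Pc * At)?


CF = 3571000 / (12e6 * 0.173) = 1.72

1.72


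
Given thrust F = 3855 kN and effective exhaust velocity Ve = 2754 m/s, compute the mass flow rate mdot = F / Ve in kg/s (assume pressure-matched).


mdot = F / Ve = 3855000 / 2754 = 1399.8 kg/s

1399.8 kg/s


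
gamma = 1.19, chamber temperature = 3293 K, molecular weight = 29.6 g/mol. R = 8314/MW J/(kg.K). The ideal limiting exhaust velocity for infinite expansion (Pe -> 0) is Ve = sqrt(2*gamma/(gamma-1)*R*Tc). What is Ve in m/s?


R = 8314 / 29.6 = 280.88 J/(kg.K)
Ve = sqrt(2 * 1.19 / (1.19 - 1) * 280.88 * 3293) = 3404 m/s

3404 m/s


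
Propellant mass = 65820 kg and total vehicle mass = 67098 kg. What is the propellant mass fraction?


PMF = 65820 / 67098 = 0.981

0.981


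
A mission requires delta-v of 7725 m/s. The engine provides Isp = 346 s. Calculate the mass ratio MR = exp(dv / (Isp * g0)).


Ve = 346 * 9.81 = 3394.26 m/s
MR = exp(7725 / 3394.26) = 9.737

9.737


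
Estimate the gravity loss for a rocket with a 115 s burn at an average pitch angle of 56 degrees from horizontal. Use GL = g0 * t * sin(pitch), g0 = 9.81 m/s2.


GL = 9.81 * 115 * sin(56 deg) = 935 m/s

935 m/s


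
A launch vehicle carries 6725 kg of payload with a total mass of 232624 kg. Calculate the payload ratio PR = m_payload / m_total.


PR = 6725 / 232624 = 0.0289

0.0289


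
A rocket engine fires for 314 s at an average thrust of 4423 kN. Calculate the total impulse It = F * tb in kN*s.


It = 4423 * 314 = 1388822 kN*s

1388822 kN*s


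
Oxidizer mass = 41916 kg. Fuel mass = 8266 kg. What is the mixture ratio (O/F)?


MR = 41916 / 8266 = 5.07

5.07


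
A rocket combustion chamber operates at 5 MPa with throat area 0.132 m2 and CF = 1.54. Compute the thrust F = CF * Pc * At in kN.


F = 1.54 * 5e6 * 0.132 = 1.0164e+06 N = 1016.4 kN

1016.4 kN


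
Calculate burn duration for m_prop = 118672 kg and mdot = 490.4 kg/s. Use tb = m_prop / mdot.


tb = 118672 / 490.4 = 242.0 s

242.0 s


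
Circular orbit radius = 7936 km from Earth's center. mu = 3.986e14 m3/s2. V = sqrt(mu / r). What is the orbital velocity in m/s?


V = sqrt(3.986e14 / 7936000) = 7087 m/s

7087 m/s


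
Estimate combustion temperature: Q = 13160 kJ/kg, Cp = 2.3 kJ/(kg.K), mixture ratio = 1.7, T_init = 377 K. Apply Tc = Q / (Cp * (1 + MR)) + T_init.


Tc = 13160 / (2.3 * (1 + 1.7)) + 377 = 2496 K

2496 K


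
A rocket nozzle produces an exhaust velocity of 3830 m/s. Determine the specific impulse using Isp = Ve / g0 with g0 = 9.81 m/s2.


Isp = Ve / g0 = 3830 / 9.81 = 390.4 s

390.4 s


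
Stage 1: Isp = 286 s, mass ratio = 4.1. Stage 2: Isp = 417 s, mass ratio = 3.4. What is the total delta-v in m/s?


dV1 = 286 * 9.81 * ln(4.1) = 3958.7 m/s
dV2 = 417 * 9.81 * ln(3.4) = 5006.2 m/s
Total dV = 3958.7 + 5006.2 = 8964.9 m/s ~ 8965 m/s

8965 m/s


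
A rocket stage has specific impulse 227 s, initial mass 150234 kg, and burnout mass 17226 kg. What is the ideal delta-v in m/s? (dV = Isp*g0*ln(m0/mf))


Ve = 227 * 9.81 = 2226.87 m/s
dV = 2226.87 * ln(150234/17226) = 4823 m/s

4823 m/s


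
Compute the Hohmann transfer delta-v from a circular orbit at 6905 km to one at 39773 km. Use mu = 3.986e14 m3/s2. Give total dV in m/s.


V1 = sqrt(mu/r1) = 7597.78 m/s
dV1 = V1*(sqrt(2*r2/(r1+r2)) - 1) = 2320.58 m/s
V2 = sqrt(mu/r2) = 3165.73 m/s
dV2 = V2*(1 - sqrt(2*r1/(r1+r2))) = 1443.81 m/s
Total dV = 3764 m/s

3764 m/s


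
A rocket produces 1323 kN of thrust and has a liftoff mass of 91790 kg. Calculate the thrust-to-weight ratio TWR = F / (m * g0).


TWR = 1323000 / (91790 * 9.81) = 1.47

1.47


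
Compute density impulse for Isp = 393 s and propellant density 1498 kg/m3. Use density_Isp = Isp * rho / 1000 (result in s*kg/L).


rho*Isp = 393 * 1498 / 1000 = 589 s*kg/L

589 s*kg/L


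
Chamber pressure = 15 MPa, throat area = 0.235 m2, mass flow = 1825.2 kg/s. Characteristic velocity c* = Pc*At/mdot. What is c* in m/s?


c* = 15e6 * 0.235 / 1825.2 = 1931 m/s

1931 m/s


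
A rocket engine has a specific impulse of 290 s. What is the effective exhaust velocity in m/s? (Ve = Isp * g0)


Ve = Isp * g0 = 290 * 9.81 = 2844.9 m/s

2844.9 m/s


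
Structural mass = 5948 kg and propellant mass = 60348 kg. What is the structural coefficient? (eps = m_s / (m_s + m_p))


eps = 5948 / (5948 + 60348) = 0.0897

0.0897


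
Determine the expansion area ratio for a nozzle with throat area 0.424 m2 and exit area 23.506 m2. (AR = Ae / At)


AR = 23.506 / 0.424 = 55.4

55.4


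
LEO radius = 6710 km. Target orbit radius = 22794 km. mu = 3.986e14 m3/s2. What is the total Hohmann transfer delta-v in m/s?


V1 = sqrt(mu/r1) = 7707.39 m/s
dV1 = V1*(sqrt(2*r2/(r1+r2)) - 1) = 1873.2 m/s
V2 = sqrt(mu/r2) = 4181.75 m/s
dV2 = V2*(1 - sqrt(2*r1/(r1+r2))) = 1361.46 m/s
Total dV = 3235 m/s

3235 m/s


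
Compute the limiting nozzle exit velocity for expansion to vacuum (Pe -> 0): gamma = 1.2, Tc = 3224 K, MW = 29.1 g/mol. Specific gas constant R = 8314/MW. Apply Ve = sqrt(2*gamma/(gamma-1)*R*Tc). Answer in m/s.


R = 8314 / 29.1 = 285.7 J/(kg.K)
Ve = sqrt(2 * 1.2 / (1.2 - 1) * 285.7 * 3224) = 3325 m/s

3325 m/s


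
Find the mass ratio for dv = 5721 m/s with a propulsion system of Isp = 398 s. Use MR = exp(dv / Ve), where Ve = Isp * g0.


Ve = 398 * 9.81 = 3904.38 m/s
MR = exp(5721 / 3904.38) = 4.329

4.329


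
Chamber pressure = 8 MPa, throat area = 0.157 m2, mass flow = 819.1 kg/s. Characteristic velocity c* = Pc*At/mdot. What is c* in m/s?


c* = 8e6 * 0.157 / 819.1 = 1533 m/s

1533 m/s


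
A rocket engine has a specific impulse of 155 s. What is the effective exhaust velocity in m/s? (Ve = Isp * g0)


Ve = Isp * g0 = 155 * 9.81 = 1520.6 m/s

1520.6 m/s


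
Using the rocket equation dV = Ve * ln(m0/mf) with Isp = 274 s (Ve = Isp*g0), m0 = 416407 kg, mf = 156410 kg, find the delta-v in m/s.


Ve = 274 * 9.81 = 2687.94 m/s
dV = 2687.94 * ln(416407/156410) = 2632 m/s

2632 m/s


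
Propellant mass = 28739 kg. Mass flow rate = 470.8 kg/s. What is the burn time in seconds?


tb = 28739 / 470.8 = 61.0 s

61.0 s


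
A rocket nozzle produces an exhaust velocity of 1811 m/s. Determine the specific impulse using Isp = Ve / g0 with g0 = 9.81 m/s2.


Isp = Ve / g0 = 1811 / 9.81 = 184.6 s

184.6 s


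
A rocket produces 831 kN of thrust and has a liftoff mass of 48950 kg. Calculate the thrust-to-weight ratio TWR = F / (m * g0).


TWR = 831000 / (48950 * 9.81) = 1.73

1.73


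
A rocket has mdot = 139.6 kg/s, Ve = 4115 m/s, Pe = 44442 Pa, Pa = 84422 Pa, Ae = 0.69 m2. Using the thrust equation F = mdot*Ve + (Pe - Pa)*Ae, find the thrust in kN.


F = 139.6 * 4115 + (44442 - 84422) * 0.69 = 546868.0 N = 546.9 kN

546.9 kN


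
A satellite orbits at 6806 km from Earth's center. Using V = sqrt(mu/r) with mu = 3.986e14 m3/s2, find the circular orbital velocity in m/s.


V = sqrt(3.986e14 / 6806000) = 7653 m/s

7653 m/s


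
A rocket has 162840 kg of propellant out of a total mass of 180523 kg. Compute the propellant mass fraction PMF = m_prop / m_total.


PMF = 162840 / 180523 = 0.902

0.902


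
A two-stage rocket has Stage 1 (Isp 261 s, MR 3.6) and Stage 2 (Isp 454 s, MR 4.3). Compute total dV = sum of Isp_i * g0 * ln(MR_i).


dV1 = 261 * 9.81 * ln(3.6) = 3279.7 m/s
dV2 = 454 * 9.81 * ln(4.3) = 6496.3 m/s
Total dV = 3279.7 + 6496.3 = 9776.0 m/s ~ 9776 m/s

9776 m/s


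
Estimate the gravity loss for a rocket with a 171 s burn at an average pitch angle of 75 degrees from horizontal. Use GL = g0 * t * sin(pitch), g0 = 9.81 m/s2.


GL = 9.81 * 171 * sin(75 deg) = 1620 m/s

1620 m/s


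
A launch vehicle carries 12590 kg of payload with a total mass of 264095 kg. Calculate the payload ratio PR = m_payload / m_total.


PR = 12590 / 264095 = 0.0477

0.0477


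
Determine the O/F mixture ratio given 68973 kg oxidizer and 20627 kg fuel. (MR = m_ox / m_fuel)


MR = 68973 / 20627 = 3.34

3.34


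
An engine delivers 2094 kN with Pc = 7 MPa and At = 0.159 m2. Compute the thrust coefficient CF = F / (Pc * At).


CF = 2094000 / (7e6 * 0.159) = 1.88

1.88


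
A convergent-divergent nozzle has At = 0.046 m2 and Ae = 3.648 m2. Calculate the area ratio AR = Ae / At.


AR = 3.648 / 0.046 = 79.3

79.3


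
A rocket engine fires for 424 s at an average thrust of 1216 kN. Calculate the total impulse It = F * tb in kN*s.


It = 1216 * 424 = 515584 kN*s

515584 kN*s


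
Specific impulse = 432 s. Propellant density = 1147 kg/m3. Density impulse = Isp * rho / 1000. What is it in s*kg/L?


rho*Isp = 432 * 1147 / 1000 = 496 s*kg/L

496 s*kg/L


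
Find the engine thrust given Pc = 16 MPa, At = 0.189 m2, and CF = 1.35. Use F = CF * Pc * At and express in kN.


F = 1.35 * 16e6 * 0.189 = 4.0824e+06 N = 4082.4 kN

4082.4 kN


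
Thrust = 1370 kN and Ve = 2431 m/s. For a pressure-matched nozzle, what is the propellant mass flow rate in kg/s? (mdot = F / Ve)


mdot = F / Ve = 1370000 / 2431 = 563.6 kg/s

563.6 kg/s


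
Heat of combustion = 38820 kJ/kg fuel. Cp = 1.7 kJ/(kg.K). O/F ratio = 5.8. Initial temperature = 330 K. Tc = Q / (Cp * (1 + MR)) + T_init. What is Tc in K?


Tc = 38820 / (1.7 * (1 + 5.8)) + 330 = 3688 K

3688 K


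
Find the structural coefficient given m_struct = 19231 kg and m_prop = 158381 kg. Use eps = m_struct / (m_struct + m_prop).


eps = 19231 / (19231 + 158381) = 0.1083

0.1083


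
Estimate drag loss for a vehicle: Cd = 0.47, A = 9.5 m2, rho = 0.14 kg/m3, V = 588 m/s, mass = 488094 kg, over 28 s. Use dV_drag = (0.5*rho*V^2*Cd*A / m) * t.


D = 0.5 * 0.14 * 588^2 * 0.47 * 9.5 = 108062.29 N
a = 108062.29 / 488094 = 0.2214 m/s2
dV = 0.2214 * 28 = 6.2 m/s

6.2 m/s


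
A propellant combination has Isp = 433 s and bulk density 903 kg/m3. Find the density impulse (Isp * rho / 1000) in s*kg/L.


rho*Isp = 433 * 903 / 1000 = 391 s*kg/L

391 s*kg/L


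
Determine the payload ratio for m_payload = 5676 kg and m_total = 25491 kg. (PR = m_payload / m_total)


PR = 5676 / 25491 = 0.2227

0.2227


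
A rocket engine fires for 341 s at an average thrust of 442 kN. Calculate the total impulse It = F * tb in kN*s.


It = 442 * 341 = 150722 kN*s

150722 kN*s


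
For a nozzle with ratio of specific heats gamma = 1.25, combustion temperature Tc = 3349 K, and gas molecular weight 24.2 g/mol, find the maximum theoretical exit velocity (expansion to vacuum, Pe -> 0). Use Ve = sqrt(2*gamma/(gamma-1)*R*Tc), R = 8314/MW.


R = 8314 / 24.2 = 343.55 J/(kg.K)
Ve = sqrt(2 * 1.25 / (1.25 - 1) * 343.55 * 3349) = 3392 m/s

3392 m/s


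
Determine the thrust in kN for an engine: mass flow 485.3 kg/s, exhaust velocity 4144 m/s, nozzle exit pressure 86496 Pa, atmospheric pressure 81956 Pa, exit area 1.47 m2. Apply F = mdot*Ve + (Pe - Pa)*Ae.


F = 485.3 * 4144 + (86496 - 81956) * 1.47 = 2.0178e+06 N = 2017.8 kN

2017.8 kN


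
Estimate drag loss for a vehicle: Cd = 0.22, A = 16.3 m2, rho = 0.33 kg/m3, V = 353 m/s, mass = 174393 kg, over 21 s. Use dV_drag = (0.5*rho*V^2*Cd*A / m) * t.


D = 0.5 * 0.33 * 353^2 * 0.22 * 16.3 = 73729.9 N
a = 73729.9 / 174393 = 0.4228 m/s2
dV = 0.4228 * 21 = 8.9 m/s

8.9 m/s


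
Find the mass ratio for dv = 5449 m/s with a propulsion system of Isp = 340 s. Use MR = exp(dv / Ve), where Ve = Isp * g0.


Ve = 340 * 9.81 = 3335.4 m/s
MR = exp(5449 / 3335.4) = 5.123

5.123


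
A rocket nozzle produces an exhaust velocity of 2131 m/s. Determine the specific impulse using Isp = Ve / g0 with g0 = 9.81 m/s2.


Isp = Ve / g0 = 2131 / 9.81 = 217.2 s

217.2 s


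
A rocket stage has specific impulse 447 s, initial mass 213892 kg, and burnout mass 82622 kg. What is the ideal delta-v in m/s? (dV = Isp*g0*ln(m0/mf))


Ve = 447 * 9.81 = 4385.07 m/s
dV = 4385.07 * ln(213892/82622) = 4171 m/s

4171 m/s
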